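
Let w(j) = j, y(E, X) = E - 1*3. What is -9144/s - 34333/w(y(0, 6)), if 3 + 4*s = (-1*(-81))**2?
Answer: 37507681/3279 ≈ 11439.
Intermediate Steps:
y(E, X) = -3 + E (y(E, X) = E - 3 = -3 + E)
s = 3279/2 (s = -3/4 + (-1*(-81))**2/4 = -3/4 + (1/4)*81**2 = -3/4 + (1/4)*6561 = -3/4 + 6561/4 = 3279/2 ≈ 1639.5)
-9144/s - 34333/w(y(0, 6)) = -9144/3279/2 - 34333/(-3 + 0) = -9144*2/3279 - 34333/(-3) = -6096/1093 - 34333*(-1/3) = -6096/1093 + 34333/3 = 37507681/3279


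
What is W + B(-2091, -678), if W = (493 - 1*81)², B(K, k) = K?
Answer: 167653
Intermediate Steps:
W = 169744 (W = (493 - 81)² = 412² = 169744)
W + B(-2091, -678) = 169744 - 2091 = 167653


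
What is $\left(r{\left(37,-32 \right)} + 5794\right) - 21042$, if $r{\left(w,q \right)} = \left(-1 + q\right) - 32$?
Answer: $-15313$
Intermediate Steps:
$r{\left(w,q \right)} = -33 + q$
$\left(r{\left(37,-32 \right)} + 5794\right) - 21042 = \left(\left(-33 - 32\right) + 5794\right) - 21042 = \left(-65 + 5794\right) - 21042 = 5729 - 21042 = -15313$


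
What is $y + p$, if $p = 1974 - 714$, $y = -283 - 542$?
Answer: $435$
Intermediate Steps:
$y = -825$
$p = 1260$
$y + p = -825 + 1260 = 435$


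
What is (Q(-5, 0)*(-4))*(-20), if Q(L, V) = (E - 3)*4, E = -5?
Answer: -2560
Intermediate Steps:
Q(L, V) = -32 (Q(L, V) = (-5 - 3)*4 = -8*4 = -32)
(Q(-5, 0)*(-4))*(-20) = -32*(-4)*(-20) = 128*(-20) = -2560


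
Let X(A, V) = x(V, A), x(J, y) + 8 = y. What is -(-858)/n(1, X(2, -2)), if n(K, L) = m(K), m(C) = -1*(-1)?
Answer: 858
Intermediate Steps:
x(J, y) = -8 + y
X(A, V) = -8 + A
m(C) = 1
n(K, L) = 1
-(-858)/n(1, X(2, -2)) = -(-858)/1 = -(-858) = -1*(-858) = 858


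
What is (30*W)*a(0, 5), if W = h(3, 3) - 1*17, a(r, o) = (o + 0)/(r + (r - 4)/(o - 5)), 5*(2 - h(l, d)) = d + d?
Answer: 0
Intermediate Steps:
h(l, d) = 2 - 2*d/5 (h(l, d) = 2 - (d + d)/5 = 2 - 2*d/5)
a(r, o) = o/(r + (-4 + r)/(-5 + o))
W = -81/5 (W = (2 - ⅖*3) - 1*17 = (2 - 6/5) - 17 = ⅘ - 17 = -81/5 ≈ -16.200)
(30*W)*a(0, 5) = (30*(-81/5))*(5*(-5 + 5)/(-4 - 4*0 + 5*0)) = -2430*0/(-4 + 0 + 0) = -2430*0/(-4) = -2430*(-1)*0/4 = -486*0 = 0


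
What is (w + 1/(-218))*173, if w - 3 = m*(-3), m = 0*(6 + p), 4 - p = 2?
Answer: 112969/218 ≈ 518.21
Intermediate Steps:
p = 2 (p = 4 - 1*2 = 4 - 2 = 2)
m = 0 (m = 0*(6 + 2) = 0*8 = 0)
w = 3 (w = 3 + 0*(-3) = 3 + 0 = 3)
(w + 1/(-218))*173 = (3 + 1/(-218))*173 = (3 - 1/218)*173 = (653/218)*173 = 112969/218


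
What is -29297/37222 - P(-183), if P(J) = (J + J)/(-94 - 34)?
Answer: -4343317/1191104 ≈ -3.6465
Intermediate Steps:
P(J) = -J/64 (P(J) = (2*J)/(-128) = (2*J)*(-1/128) = -J/64)
-29297/37222 - P(-183) = -29297/37222 - (-1)*(-183)/64 = -29297*1/37222 - 1*183/64 = -29297/37222 - 183/64 = -4343317/1191104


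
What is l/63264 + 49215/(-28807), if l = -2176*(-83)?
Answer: 65288653/56951439 ≈ 1.1464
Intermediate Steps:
l = 180608
l/63264 + 49215/(-28807) = 180608/63264 + 49215/(-28807) = 180608*(1/63264) + 49215*(-1/28807) = 5644/1977 - 49215/28807 = 65288653/56951439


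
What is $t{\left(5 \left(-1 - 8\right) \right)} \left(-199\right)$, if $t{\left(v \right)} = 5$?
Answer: $-995$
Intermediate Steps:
$t{\left(5 \left(-1 - 8\right) \right)} \left(-199\right) = 5 \left(-199\right) = -995$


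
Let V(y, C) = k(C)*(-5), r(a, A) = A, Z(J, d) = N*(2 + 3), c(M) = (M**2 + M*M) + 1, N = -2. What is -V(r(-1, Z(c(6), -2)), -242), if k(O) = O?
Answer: -1210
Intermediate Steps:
c(M) = 1 + 2*M**2 (c(M) = (M**2 + M**2) + 1 = 2*M**2 + 1 = 1 + 2*M**2)
Z(J, d) = -10 (Z(J, d) = -2*(2 + 3) = -2*5 = -10)
V(y, C) = -5*C (V(y, C) = C*(-5) = -5*C)
-V(r(-1, Z(c(6), -2)), -242) = -(-5)*(-242) = -1*1210 = -1210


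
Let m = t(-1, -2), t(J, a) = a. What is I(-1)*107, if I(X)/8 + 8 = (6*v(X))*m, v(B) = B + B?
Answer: 13696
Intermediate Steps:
m = -2
v(B) = 2*B
I(X) = -64 - 192*X (I(X) = -64 + 8*((6*(2*X))*(-2)) = -64 + 8*((12*X)*(-2)) = -64 + 8*(-24*X) = -64 - 192*X)
I(-1)*107 = (-64 - 192*(-1))*107 = (-64 + 192)*107 = 128*107 = 13696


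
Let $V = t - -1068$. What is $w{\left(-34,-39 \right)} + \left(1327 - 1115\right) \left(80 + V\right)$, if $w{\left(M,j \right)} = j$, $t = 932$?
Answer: $440921$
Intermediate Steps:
$V = 2000$ ($V = 932 - -1068 = 932 + 1068 = 2000$)
$w{\left(-34,-39 \right)} + \left(1327 - 1115\right) \left(80 + V\right) = -39 + \left(1327 - 1115\right) \left(80 + 2000\right) = -39 + 212 \cdot 2080 = -39 + 440960 = 440921$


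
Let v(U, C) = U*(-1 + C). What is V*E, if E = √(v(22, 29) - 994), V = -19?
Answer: -57*I*√42 ≈ -369.4*I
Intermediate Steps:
E = 3*I*√42 (E = √(22*(-1 + 29) - 994) = √(22*28 - 994) = √(616 - 994) = √(-378) = 3*I*√42 ≈ 19.442*I)
V*E = -57*I*√42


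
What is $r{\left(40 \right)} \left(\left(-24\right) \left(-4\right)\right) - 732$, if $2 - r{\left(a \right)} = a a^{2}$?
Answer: $-6144540$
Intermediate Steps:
$r{\left(a \right)} = 2 - a^{3}$ ($r{\left(a \right)} = 2 - a a^{2} = 2 - a^{3}$)
$r{\left(40 \right)} \left(\left(-24\right) \left(-4\right)\right) - 732 = \left(2 - 40^{3}\right) \left(\left(-24\right) \left(-4\right)\right) - 732 = \left(2 - 64000\right) 96 - 732 = \left(-63998\right) 96 - 732 = -6143808 - 732 = -6144540$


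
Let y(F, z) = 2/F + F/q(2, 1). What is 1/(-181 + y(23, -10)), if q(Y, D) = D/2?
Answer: -23/3103 ≈ -0.0074122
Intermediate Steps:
q(Y, D) = D/2 (q(Y, D) = D*(½) = D/2)
y(F, z) = 2*F + 2/F (y(F, z) = 2/F + F/(((½)*1)) = 2/F + F/(½) = 2/F + F*2 = 2/F + 2*F = 2*F + 2/F)
1/(-181 + y(23, -10)) = 1/(-181 + (2*23 + 2/23)) = 1/(-181 + (46 + 2*(1/23))) = 1/(-181 + (46 + 2/23)) = 1/(-181 + 1060/23) = 1/(-3103/23) = -23/3103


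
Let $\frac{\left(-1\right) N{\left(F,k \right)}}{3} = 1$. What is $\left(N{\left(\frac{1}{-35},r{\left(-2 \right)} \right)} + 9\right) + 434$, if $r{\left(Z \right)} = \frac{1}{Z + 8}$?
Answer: $440$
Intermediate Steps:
$r{\left(Z \right)} = \frac{1}{8 + Z}$
$N{\left(F,k \right)} = -3$ ($N{\left(F,k \right)} = \left(-3\right) 1 = -3$)
$\left(N{\left(\frac{1}{-35},r{\left(-2 \right)} \right)} + 9\right) + 434 = \left(-3 + 9\right) + 434 = 6 + 434 = 440$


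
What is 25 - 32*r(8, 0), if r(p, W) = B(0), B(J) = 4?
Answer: -103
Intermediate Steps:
r(p, W) = 4
25 - 32*r(8, 0) = 25 - 32*4 = 25 - 128 = -103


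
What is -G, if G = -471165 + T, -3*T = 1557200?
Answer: 2970695/3 ≈ 9.9023e+5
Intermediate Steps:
T = -1557200/3 (T = -1/3*1557200 = -1557200/3 ≈ -5.1907e+5)
G = -2970695/3 (G = -471165 - 1557200/3 = -2970695/3 ≈ -9.9023e+5)
-G = -1*(-2970695/3) = 2970695/3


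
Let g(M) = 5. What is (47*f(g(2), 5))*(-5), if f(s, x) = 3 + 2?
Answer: -1175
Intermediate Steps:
f(s, x) = 5
(47*f(g(2), 5))*(-5) = (47*5)*(-5) = 235*(-5) = -1175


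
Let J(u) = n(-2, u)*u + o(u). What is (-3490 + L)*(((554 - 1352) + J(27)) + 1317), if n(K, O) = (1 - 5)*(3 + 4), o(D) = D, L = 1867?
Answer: 340830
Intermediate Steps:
n(K, O) = -28 (n(K, O) = -4*7 = -28)
J(u) = -27*u (J(u) = -28*u + u = -27*u)
(-3490 + L)*(((554 - 1352) + J(27)) + 1317) = (-3490 + 1867)*(((554 - 1352) - 27*27) + 1317) = -1623*((-798 - 729) + 1317) = -1623*(-1527 + 1317) = -1623*(-210) = 340830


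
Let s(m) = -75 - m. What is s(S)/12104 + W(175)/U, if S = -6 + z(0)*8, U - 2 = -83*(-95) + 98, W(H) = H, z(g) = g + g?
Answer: 313447/19330088 ≈ 0.016216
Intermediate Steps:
z(g) = 2*g
U = 7985 (U = 2 + (-83*(-95) + 98) = 2 + (7885 + 98) = 2 + 7983 = 7985)
S = -6 (S = -6 + (2*0)*8 = -6 + 0*8 = -6 + 0 = -6)
s(S)/12104 + W(175)/U = (-75 - 1*(-6))/12104 + 175/7985 = (-75 + 6)*(1/12104) + 175*(1/7985) = -69*1/12104 + 35/1597 = -69/12104 + 35/1597 = 313447/19330088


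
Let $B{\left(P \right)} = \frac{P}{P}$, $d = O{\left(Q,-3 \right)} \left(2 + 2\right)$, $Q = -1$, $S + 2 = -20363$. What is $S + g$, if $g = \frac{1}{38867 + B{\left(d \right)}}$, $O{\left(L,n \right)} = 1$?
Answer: $- \frac{791546819}{38868} \approx -20365.0$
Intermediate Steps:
$S = -20365$ ($S = -2 - 20363 = -20365$)
$d = 4$ ($d = 1 \left(2 + 2\right) = 1 \cdot 4 = 4$)
$B{\left(P \right)} = 1$
$g = \frac{1}{38868}$ ($g = \frac{1}{38867 + 1} = \frac{1}{38868} \approx 2.5728 \cdot 10^{-5}$)
$S + g = -20365 + \frac{1}{38868} = - \frac{791546819}{38868}$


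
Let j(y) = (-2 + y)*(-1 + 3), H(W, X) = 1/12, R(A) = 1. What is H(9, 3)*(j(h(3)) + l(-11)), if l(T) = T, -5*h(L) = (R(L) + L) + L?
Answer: -89/60 ≈ -1.4833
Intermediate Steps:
H(W, X) = 1/12
h(L) = -⅕ - 2*L/5 (h(L) = -((1 + L) + L)/5 = -(1 + 2*L)/5 = -⅕ - 2*L/5)
j(y) = -4 + 2*y (j(y) = (-2 + y)*2 = -4 + 2*y)
H(9, 3)*(j(h(3)) + l(-11)) = ((-4 + 2*(-⅕ - ⅖*3)) - 11)/12 = ((-4 + 2*(-⅕ - 6/5)) - 11)/12 = ((-4 + 2*(-7/5)) - 11)/12 = ((-4 - 14/5) - 11)/12 = (-34/5 - 11)/12 = (1/12)*(-89/5) = -89/60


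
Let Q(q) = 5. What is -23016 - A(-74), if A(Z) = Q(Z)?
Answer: -23021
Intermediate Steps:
A(Z) = 5
-23016 - A(-74) = -23016 - 1*5 = -23016 - 5 = -23021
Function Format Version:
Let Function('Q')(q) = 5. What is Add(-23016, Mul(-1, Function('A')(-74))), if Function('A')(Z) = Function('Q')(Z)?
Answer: -23021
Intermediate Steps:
Function('A')(Z) = 5
Add(-23016, Mul(-1, Function('A')(-74))) = Add(-23016, Mul(-1, 5)) = Add(-23016, -5) = -23021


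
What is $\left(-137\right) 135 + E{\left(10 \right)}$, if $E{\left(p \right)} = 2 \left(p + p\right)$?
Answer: $-18455$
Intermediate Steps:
$E{\left(p \right)} = 4 p$ ($E{\left(p \right)} = 2 \cdot 2 p = 4 p$)
$\left(-137\right) 135 + E{\left(10 \right)} = \left(-137\right) 135 + 4 \cdot 10 = -18495 + 40 = -18455$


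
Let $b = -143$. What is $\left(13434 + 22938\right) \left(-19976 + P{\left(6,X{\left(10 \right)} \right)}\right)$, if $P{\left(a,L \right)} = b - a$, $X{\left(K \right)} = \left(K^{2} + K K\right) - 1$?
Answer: $-731986500$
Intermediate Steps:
$X{\left(K \right)} = -1 + 2 K^{2}$ ($X{\left(K \right)} = \left(K^{2} + K^{2}\right) - 1 = 2 K^{2} - 1 = -1 + 2 K^{2}$)
$P{\left(a,L \right)} = -143 - a$
$\left(13434 + 22938\right) \left(-19976 + P{\left(6,X{\left(10 \right)} \right)}\right) = \left(13434 + 22938\right) \left(-19976 - 149\right) = 36372 \left(-19976 - 149\right) = 36372 \left(-20125\right) = -731986500$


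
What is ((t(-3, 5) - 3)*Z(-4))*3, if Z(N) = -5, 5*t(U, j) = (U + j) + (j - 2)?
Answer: 30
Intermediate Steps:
t(U, j) = -⅖ + U/5 + 2*j/5 (t(U, j) = ((U + j) + (j - 2))/5 = ((U + j) + (-2 + j))/5 = (-2 + U + 2*j)/5 = -⅖ + U/5 + 2*j/5)
((t(-3, 5) - 3)*Z(-4))*3 = (((-⅖ + (⅕)*(-3) + (⅖)*5) - 3)*(-5))*3 = (((-⅖ - ⅗ + 2) - 3)*(-5))*3 = ((1 - 3)*(-5))*3 = -2*(-5)*3 = 10*3 = 30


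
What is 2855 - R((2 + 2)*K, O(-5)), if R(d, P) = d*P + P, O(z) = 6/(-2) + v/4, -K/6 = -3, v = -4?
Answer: 3147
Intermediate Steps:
K = 18 (K = -6*(-3) = 18)
O(z) = -4 (O(z) = 6/(-2) - 4/4 = 6*(-½) - 4*¼ = -3 - 1 = -4)
R(d, P) = P + P*d (R(d, P) = P*d + P = P + P*d)
2855 - R((2 + 2)*K, O(-5)) = 2855 - (-4)*(1 + (2 + 2)*18) = 2855 - (-4)*(1 + 4*18) = 2855 - (-4)*(1 + 72) = 2855 - (-4)*73 = 2855 - 1*(-292) = 2855 + 292 = 3147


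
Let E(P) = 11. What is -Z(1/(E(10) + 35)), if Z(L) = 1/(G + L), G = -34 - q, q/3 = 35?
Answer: 46/6393 ≈ 0.0071954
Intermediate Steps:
q = 105 (q = 3*35 = 105)
G = -139 (G = -34 - 1*105 = -34 - 105 = -139)
Z(L) = 1/(-139 + L)
-Z(1/(E(10) + 35)) = -1/(-139 + 1/(11 + 35)) = -1/(-139 + 1/46) = -1/(-6393/46) = -1*(-46/6393) = 46/6393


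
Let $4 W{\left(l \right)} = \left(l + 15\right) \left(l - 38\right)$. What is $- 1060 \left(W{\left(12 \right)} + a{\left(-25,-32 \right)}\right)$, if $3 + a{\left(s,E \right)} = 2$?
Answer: $187090$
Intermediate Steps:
$a{\left(s,E \right)} = -1$ ($a{\left(s,E \right)} = -3 + 2 = -1$)
$W{\left(l \right)} = \frac{\left(-38 + l\right) \left(15 + l\right)}{4}$ ($W{\left(l \right)} = \frac{\left(l + 15\right) \left(l - 38\right)}{4} = \frac{\left(15 + l\right) \left(-38 + l\right)}{4} = \frac{\left(-38 + l\right) \left(15 + l\right)}{4}$)
$- 1060 \left(W{\left(12 \right)} + a{\left(-25,-32 \right)}\right) = - 1060 \left(\left(- \frac{285}{2} - 69 + \frac{12^{2}}{4}\right) - 1\right) = - 1060 \left(\left(- \frac{285}{2} - 69 + \frac{1}{4} \cdot 144\right) - 1\right) = - 1060 \left(\left(- \frac{285}{2} - 69 + 36\right) - 1\right) = - 1060 \left(- \frac{351}{2} - 1\right) = \left(-1060\right) \left(- \frac{353}{2}\right) = 187090$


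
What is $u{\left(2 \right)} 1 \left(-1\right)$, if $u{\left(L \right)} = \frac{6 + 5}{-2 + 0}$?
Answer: $\frac{11}{2} \approx 5.5$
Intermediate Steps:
$u{\left(L \right)} = - \frac{11}{2}$ ($u{\left(L \right)} = \frac{11}{-2} = 11 \left(- \frac{1}{2}\right) = - \frac{11}{2}$)
$u{\left(2 \right)} 1 \left(-1\right) = \left(- \frac{11}{2}\right) 1 \left(-1\right) = \left(- \frac{11}{2}\right) \left(-1\right) = \frac{11}{2}$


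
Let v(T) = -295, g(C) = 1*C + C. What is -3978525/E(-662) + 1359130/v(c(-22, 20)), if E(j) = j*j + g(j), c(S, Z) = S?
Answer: -7933396593/1718552 ≈ -4616.3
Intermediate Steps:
g(C) = 2*C (g(C) = C + C = 2*C)
E(j) = j² + 2*j (E(j) = j*j + 2*j = j² + 2*j)
-3978525/E(-662) + 1359130/v(c(-22, 20)) = -3978525*(-1/(662*(2 - 662))) + 1359130/(-295) = -3978525/((-662*(-660))) + 1359130*(-1/295) = -3978525/436920 - 271826/59 = -3978525*1/436920 - 271826/59 = -265235/29128 - 271826/59 = -7933396593/1718552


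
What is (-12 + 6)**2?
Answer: 36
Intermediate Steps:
(-12 + 6)**2 = (-6)**2 = 36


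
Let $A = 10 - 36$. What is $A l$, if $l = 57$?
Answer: $-1482$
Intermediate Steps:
$A = -26$
$A l = \left(-26\right) 57 = -1482$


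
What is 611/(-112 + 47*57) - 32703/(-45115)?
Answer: 111513866/115810205 ≈ 0.96290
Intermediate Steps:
611/(-112 + 47*57) - 32703/(-45115) = 611/(-112 + 2679) - 32703*(-1/45115) = 611/2567 + 32703/45115 = 111513866/115810205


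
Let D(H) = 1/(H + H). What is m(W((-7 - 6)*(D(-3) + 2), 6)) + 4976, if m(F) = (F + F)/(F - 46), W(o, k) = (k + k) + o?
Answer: 1726814/347 ≈ 4976.4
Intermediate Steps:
D(H) = 1/(2*H)
W(o, k) = o + 2*k (W(o, k) = 2*k + o = o + 2*k)
m(F) = 2*F/(-46 + F) (m(F) = (2*F)/(-46 + F) = 2*F/(-46 + F))
m(W((-7 - 6)*(D(-3) + 2), 6)) + 4976 = 2*((-7 - 6)*((½)/(-3) + 2) + 2*6)/(-46 + ((-7 - 6)*((½)/(-3) + 2) + 2*6)) + 4976 = 2*(-13*((½)*(-⅓) + 2) + 12)/(-46 + (-13*((½)*(-⅓) + 2) + 12)) + 4976 = 2*(-13*(-⅙ + 2) + 12)/(-46 + (-13*(-⅙ + 2) + 12)) + 4976 = 2*(-13*11/6 + 12)/(-46 + (-13*11/6 + 12)) + 4976 = 2*(-143/6 + 12)/(-46 + (-143/6 + 12)) + 4976 = 2*(-71/6)/(-46 - 71/6) + 4976 = 2*(-71/6)/(-347/6) + 4976 = 2*(-71/6)*(-6/347) + 4976 = 142/347 + 4976 = 1726814/347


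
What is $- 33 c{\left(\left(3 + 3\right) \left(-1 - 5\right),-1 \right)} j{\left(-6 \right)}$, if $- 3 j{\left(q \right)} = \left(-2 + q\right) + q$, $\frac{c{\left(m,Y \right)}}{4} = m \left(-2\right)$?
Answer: $-44352$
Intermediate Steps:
$c{\left(m,Y \right)} = - 8 m$ ($c{\left(m,Y \right)} = 4 m \left(-2\right) = 4 \left(- 2 m\right) = - 8 m$)
$j{\left(q \right)} = \frac{2}{3} - \frac{2 q}{3}$ ($j{\left(q \right)} = - \frac{\left(-2 + q\right) + q}{3} = - \frac{-2 + 2 q}{3} = \frac{2}{3} - \frac{2 q}{3}$)
$- 33 c{\left(\left(3 + 3\right) \left(-1 - 5\right),-1 \right)} j{\left(-6 \right)} = - 33 \left(- 8 \left(3 + 3\right) \left(-1 - 5\right)\right) \left(\frac{2}{3} - -4\right) = - 33 \left(- 8 \cdot 6 \left(-6\right)\right) \left(\frac{2}{3} + 4\right) = - 33 \left(\left(-8\right) \left(-36\right)\right) \frac{14}{3} = \left(-33\right) 288 \cdot \frac{14}{3} = \left(-9504\right) \frac{14}{3} = -44352$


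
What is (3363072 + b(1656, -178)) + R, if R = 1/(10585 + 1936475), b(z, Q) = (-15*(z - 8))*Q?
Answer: 15115478497921/1947060 ≈ 7.7632e+6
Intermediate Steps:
b(z, Q) = Q*(120 - 15*z) (b(z, Q) = (-15*(-8 + z))*Q = (120 - 15*z)*Q = Q*(120 - 15*z))
R = 1/1947060 ≈ 5.1360e-7
(3363072 + b(1656, -178)) + R = (3363072 + 15*(-178)*(8 - 1*1656)) + 1/1947060 = (3363072 + 15*(-178)*(8 - 1656)) + 1/1947060 = (3363072 + 15*(-178)*(-1648)) + 1/1947060 = (3363072 + 4400160) + 1/1947060 = 7763232 + 1/1947060 = 15115478497921/1947060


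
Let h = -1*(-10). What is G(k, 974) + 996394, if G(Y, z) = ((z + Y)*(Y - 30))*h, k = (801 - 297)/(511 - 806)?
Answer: 11976296762/17405 ≈ 6.8810e+5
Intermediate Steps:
h = 10
k = -504/295 (k = 504/(-295) = 504*(-1/295) = -504/295 ≈ -1.7085)
G(Y, z) = 10*(-30 + Y)*(Y + z) (G(Y, z) = ((z + Y)*(Y - 30))*10 = ((Y + z)*(-30 + Y))*10 = ((-30 + Y)*(Y + z))*10 = 10*(-30 + Y)*(Y + z))
G(k, 974) + 996394 = (-300*(-504/295) - 300*974 + 10*(-504/295)**2 + 10*(-504/295)*974) + 996394 = (30240/59 - 292200 + 10*(254016/87025) - 981792/59) + 996394 = (30240/59 - 292200 + 508032/17405 - 981792/59) + 996394 = -5365940808/17405 + 996394 = 11976296762/17405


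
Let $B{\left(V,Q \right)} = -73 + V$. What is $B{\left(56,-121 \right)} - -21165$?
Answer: $21148$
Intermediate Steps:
$B{\left(56,-121 \right)} - -21165 = \left(-73 + 56\right) - -21165 = -17 + 21165 = 21148$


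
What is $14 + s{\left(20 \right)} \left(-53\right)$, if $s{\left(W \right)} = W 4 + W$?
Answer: $-5286$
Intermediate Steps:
$s{\left(W \right)} = 5 W$ ($s{\left(W \right)} = 4 W + W = 5 W$)
$14 + s{\left(20 \right)} \left(-53\right) = 14 + 5 \cdot 20 \left(-53\right) = 14 + 100 \left(-53\right) = 14 - 5300 = -5286$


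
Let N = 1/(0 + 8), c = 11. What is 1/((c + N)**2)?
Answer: 64/7921 ≈ 0.0080798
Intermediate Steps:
N = 1/8 ≈ 0.12500
1/((c + N)**2) = 1/((11 + 1/8)**2) = 1/((89/8)**2) = 1/(7921/64) = 64/7921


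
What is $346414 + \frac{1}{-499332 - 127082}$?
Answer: $\frac{216998579395}{626414} \approx 3.4641 \cdot 10^{5}$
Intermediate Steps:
$346414 + \frac{1}{-499332 - 127082} = 346414 + \frac{1}{-626414} = 346414 - \frac{1}{626414} = \frac{216998579395}{626414}$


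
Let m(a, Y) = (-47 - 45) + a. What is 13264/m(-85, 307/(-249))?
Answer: -13264/177 ≈ -74.938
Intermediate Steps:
m(a, Y) = -92 + a
13264/m(-85, 307/(-249)) = 13264/(-92 - 85) = 13264/(-177) = 13264*(-1/177) = -13264/177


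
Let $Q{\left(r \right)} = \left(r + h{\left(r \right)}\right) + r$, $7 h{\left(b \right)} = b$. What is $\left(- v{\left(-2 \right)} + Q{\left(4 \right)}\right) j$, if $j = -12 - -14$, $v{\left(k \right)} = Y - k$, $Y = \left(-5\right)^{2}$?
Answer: $- \frac{258}{7} \approx -36.857$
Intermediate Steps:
$Y = 25$
$h{\left(b \right)} = \frac{b}{7}$
$Q{\left(r \right)} = \frac{15 r}{7}$ ($Q{\left(r \right)} = \left(r + \frac{r}{7}\right) + r = \frac{8 r}{7} + r = \frac{15 r}{7}$)
$v{\left(k \right)} = 25 - k$
$j = 2$ ($j = -12 + 14 = 2$)
$\left(- v{\left(-2 \right)} + Q{\left(4 \right)}\right) j = \left(- (25 - -2) + \frac{15}{7} \cdot 4\right) 2 = \left(- (25 + 2) + \frac{60}{7}\right) 2 = \left(\left(-1\right) 27 + \frac{60}{7}\right) 2 = \left(-27 + \frac{60}{7}\right) 2 = \left(- \frac{129}{7}\right) 2 = - \frac{258}{7}$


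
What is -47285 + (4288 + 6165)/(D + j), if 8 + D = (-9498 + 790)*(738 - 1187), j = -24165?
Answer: -183736212462/3885719 ≈ -47285.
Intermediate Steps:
D = 3909884 (D = -8 + (-9498 + 790)*(738 - 1187) = -8 - 8708*(-449) = -8 + 3909892 = 3909884)
-47285 + (4288 + 6165)/(D + j) = -47285 + (4288 + 6165)/(3909884 - 24165) = -47285 + 10453/3885719 = -183736212462/3885719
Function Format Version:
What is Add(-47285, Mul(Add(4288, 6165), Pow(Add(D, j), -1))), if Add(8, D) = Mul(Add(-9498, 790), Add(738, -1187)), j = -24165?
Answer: Rational(-183736212462, 3885719) ≈ -47285.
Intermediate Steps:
D = 3909884 (D = Add(-8, Mul(Add(-9498, 790), Add(738, -1187))) = Add(-8, Mul(-8708, -449)) = Add(-8, 3909892) = 3909884)
Add(-47285, Mul(Add(4288, 6165), Pow(Add(D, j), -1))) = Add(-47285, Mul(Add(4288, 6165), Pow(Add(3909884, -24165), -1))) = Add(-47285, Mul(10453, Pow(3885719, -1))) = Add(-47285, Mul(10453, Rational(1, 3885719))) = Add(-47285, Rational(10453, 3885719)) = Rational(-183736212462, 3885719)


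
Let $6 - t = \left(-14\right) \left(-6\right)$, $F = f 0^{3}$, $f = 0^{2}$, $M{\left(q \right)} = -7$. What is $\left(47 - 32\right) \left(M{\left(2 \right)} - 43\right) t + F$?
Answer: $58500$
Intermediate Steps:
$f = 0$
$F = 0$ ($F = 0 \cdot 0^{3} = 0 \cdot 0 = 0$)
$t = -78$ ($t = 6 - \left(-14\right) \left(-6\right) = 6 - 84 = -78$)
$\left(47 - 32\right) \left(M{\left(2 \right)} - 43\right) t + F = \left(47 - 32\right) \left(-7 - 43\right) \left(-78\right) + 0 = 15 \left(-50\right) \left(-78\right) + 0 = \left(-750\right) \left(-78\right) + 0 = 58500 + 0 = 58500$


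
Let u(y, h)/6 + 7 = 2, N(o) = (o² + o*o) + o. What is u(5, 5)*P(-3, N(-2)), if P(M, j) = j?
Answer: -180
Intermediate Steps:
N(o) = o + 2*o² (N(o) = (o² + o²) + o = 2*o² + o = o + 2*o²)
u(y, h) = -30 (u(y, h) = -42 + 6*2 = -42 + 12 = -30)
u(5, 5)*P(-3, N(-2)) = -(-60)*(1 + 2*(-2)) = -(-60)*(1 - 4) = -(-60)*(-3) = -30*6 = -180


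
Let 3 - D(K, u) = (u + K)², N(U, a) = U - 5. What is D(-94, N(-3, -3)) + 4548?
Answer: -5853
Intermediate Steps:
N(U, a) = -5 + U
D(K, u) = 3 - (K + u)² (D(K, u) = 3 - (u + K)² = 3 - (K + u)²)
D(-94, N(-3, -3)) + 4548 = (3 - (-94 + (-5 - 3))²) + 4548 = (3 - (-94 - 8)²) + 4548 = (3 - 1*(-102)²) + 4548 = (3 - 1*10404) + 4548 = (3 - 10404) + 4548 = -10401 + 4548 = -5853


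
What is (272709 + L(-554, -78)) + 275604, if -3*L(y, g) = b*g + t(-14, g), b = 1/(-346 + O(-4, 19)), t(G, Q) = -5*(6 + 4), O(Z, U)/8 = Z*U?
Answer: 261553238/477 ≈ 5.4833e+5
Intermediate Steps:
O(Z, U) = 8*U*Z (O(Z, U) = 8*(Z*U) = 8*(U*Z) = 8*U*Z)
t(G, Q) = -50 (t(G, Q) = -5*10 = -50)
b = -1/954 (b = 1/(-346 + 8*19*(-4)) = 1/(-346 - 608) = 1/(-954) = -1/954 ≈ -0.0010482)
L(y, g) = 50/3 + g/2862 (L(y, g) = -(-g/954 - 50)/3 = -(-50 - g/954)/3 = 50/3 + g/2862)
(272709 + L(-554, -78)) + 275604 = (272709 + (50/3 + (1/2862)*(-78))) + 275604 = (272709 + (50/3 - 13/477)) + 275604 = (272709 + 7937/477) + 275604 = 130090130/477 + 275604 = 261553238/477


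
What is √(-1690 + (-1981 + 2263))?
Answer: 8*I*√22 ≈ 37.523*I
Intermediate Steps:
√(-1690 + (-1981 + 2263)) = √(-1690 + 282) = √(-1408) = 8*I*√22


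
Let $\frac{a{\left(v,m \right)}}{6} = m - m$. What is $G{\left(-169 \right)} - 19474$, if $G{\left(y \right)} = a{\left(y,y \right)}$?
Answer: $-19474$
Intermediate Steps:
$a{\left(v,m \right)} = 0$ ($a{\left(v,m \right)} = 6 \left(m - m\right) = 6 \cdot 0 = 0$)
$G{\left(y \right)} = 0$
$G{\left(-169 \right)} - 19474 = 0 - 19474 = -19474$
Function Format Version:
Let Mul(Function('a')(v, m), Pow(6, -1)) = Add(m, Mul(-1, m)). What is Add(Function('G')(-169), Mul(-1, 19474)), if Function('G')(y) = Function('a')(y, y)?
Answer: -19474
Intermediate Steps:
Function('a')(v, m) = 0 (Function('a')(v, m) = Mul(6, Add(m, Mul(-1, m))) = Mul(6, 0) = 0)
Function('G')(y) = 0
Add(Function('G')(-169), Mul(-1, 19474)) = Add(0, Mul(-1, 19474)) = Add(0, -19474) = -19474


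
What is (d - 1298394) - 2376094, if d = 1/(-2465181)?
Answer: -9058278002329/2465181 ≈ -3.6745e+6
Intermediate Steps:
d = -1/2465181 ≈ -4.0565e-7
(d - 1298394) - 2376094 = (-1/2465181 - 1298394) - 2376094 = -3200776219315/2465181 - 2376094 = -9058278002329/2465181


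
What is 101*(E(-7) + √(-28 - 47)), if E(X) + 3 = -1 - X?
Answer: 303 + 505*I*√3 ≈ 303.0 + 874.69*I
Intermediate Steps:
E(X) = -4 - X (E(X) = -3 + (-1 - X) = -4 - X)
101*(E(-7) + √(-28 - 47)) = 101*((-4 - 1*(-7)) + √(-28 - 47)) = 101*((-4 + 7) + √(-75)) = 101*(3 + 5*I*√3) = 303 + 505*I*√3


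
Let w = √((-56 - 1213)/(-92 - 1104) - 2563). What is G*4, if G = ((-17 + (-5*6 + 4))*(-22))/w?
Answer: -7568*I*√916159621/3064079 ≈ -74.76*I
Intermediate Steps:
w = I*√916159621/598 (w = √(-1269/(-1196) - 2563) = √(-1269*(-1/1196) - 2563) = √(1269/1196 - 2563) = √(-3064079/1196) = I*√916159621/598 ≈ 50.616*I)
G = -1892*I*√916159621/3064079 (G = ((-17 + (-5*6 + 4))*(-22))/((I*√916159621/598)) = ((-17 + (-30 + 4))*(-22))*(-2*I*√916159621/3064079) = ((-17 - 26)*(-22))*(-2*I*√916159621/3064079) = (-43*(-22))*(-2*I*√916159621/3064079) = 946*(-2*I*√916159621/3064079) = -1892*I*√916159621/3064079 ≈ -18.69*I)
G*4 = -1892*I*√916159621/3064079*4 = -7568*I*√916159621/3064079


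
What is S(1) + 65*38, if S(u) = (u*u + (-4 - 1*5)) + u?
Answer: 2463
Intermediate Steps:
S(u) = -9 + u + u² (S(u) = (u² + (-4 - 5)) + u = (u² - 9) + u = (-9 + u²) + u = -9 + u + u²)
S(1) + 65*38 = (-9 + 1 + 1²) + 65*38 = (-9 + 1 + 1) + 2470 = -7 + 2470 = 2463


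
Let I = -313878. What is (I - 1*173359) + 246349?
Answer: -240888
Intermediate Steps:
(I - 1*173359) + 246349 = (-313878 - 1*173359) + 246349 = (-313878 - 173359) + 246349 = -487237 + 246349 = -240888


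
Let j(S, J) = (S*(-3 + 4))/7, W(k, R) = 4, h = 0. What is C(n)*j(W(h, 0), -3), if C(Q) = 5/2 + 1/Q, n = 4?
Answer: 11/7 ≈ 1.5714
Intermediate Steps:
C(Q) = 5/2 + 1/Q (C(Q) = 5*(½) + 1/Q = 5/2 + 1/Q)
j(S, J) = S/7 (j(S, J) = (S*1)*(⅐) = S*(⅐) = S/7)
C(n)*j(W(h, 0), -3) = (5/2 + 1/4)*((⅐)*4) = (5/2 + ¼)*(4/7) = (11/4)*(4/7) = 11/7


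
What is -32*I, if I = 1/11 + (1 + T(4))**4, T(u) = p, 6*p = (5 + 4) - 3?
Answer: -5664/11 ≈ -514.91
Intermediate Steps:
p = 1 (p = ((5 + 4) - 3)/6 = (9 - 3)/6 = (1/6)*6 = 1)
T(u) = 1
I = 177/11 (I = 1/11 + (1 + 1)**4 = 1/11 + 2**4 = 1/11 + 16 = 177/11 ≈ 16.091)
-32*I = -32*177/11 = -5664/11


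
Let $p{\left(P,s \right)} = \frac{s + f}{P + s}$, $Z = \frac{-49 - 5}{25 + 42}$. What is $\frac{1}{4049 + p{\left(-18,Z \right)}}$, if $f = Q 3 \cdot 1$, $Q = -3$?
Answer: $\frac{140}{566933} \approx 0.00024694$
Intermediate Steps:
$f = -9$ ($f = \left(-3\right) 3 \cdot 1 = \left(-9\right) 1 = -9$)
$Z = - \frac{54}{67} \approx -0.80597$
$p{\left(P,s \right)} = \frac{-9 + s}{P + s}$ ($p{\left(P,s \right)} = \frac{s - 9}{P + s} = \frac{-9 + s}{P + s}$)
$\frac{1}{4049 + p{\left(-18,Z \right)}} = \frac{1}{4049 + \frac{-9 - \frac{54}{67}}{-18 - \frac{54}{67}}} = \frac{1}{4049 + \frac{1}{- \frac{1260}{67}} \left(- \frac{657}{67}\right)} = \frac{1}{4049 - - \frac{73}{140}} = \frac{1}{4049 + \frac{73}{140}} = \frac{1}{\frac{566933}{140}} = \frac{140}{566933}$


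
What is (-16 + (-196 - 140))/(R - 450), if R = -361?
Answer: 352/811 ≈ 0.43403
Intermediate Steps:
(-16 + (-196 - 140))/(R - 450) = (-16 + (-196 - 140))/(-361 - 450) = (-16 - 336)/(-811) = -352*(-1/811) = 352/811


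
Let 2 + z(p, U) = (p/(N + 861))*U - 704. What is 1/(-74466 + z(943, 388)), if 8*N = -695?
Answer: -6193/462613124 ≈ -1.3387e-5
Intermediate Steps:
N = -695/8 (N = (1/8)*(-695) = -695/8 ≈ -86.875)
z(p, U) = -706 + 8*U*p/6193 (z(p, U) = -2 + ((p/(-695/8 + 861))*U - 704) = -2 + ((p/(6193/8))*U - 704) = -2 + ((8*p/6193)*U - 704) = -2 + (8*U*p/6193 - 704) = -2 + (-704 + 8*U*p/6193) = -706 + 8*U*p/6193)
1/(-74466 + z(943, 388)) = 1/(-74466 + (-706 + (8/6193)*388*943)) = 1/(-74466 + (-706 + 2927072/6193)) = 1/(-74466 - 1445186/6193) = 1/(-462613124/6193) = -6193/462613124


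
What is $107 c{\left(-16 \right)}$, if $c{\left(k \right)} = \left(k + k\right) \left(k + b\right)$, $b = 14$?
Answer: $6848$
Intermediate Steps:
$c{\left(k \right)} = 2 k \left(14 + k\right)$ ($c{\left(k \right)} = \left(k + k\right) \left(k + 14\right) = 2 k \left(14 + k\right)$)
$107 c{\left(-16 \right)} = 107 \cdot 2 \left(-16\right) \left(14 - 16\right) = 107 \cdot 2 \left(-16\right) \left(-2\right) = 107 \cdot 64 = 6848$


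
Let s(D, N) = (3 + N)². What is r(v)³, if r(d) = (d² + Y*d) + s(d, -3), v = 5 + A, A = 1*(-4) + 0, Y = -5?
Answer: -64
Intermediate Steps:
A = -4 (A = -4 + 0 = -4)
v = 1 (v = 5 - 4 = 1)
r(d) = d² - 5*d (r(d) = (d² - 5*d) + (3 - 3)² = (d² - 5*d) + 0² = (d² - 5*d) + 0 = d² - 5*d)
r(v)³ = (1*(-5 + 1))³ = (1*(-4))³ = (-4)³ = -64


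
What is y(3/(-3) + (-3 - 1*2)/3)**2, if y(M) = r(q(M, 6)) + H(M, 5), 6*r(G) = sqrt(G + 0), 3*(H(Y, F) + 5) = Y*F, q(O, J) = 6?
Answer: 14477/162 - 85*sqrt(6)/27 ≈ 81.653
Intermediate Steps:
H(Y, F) = -5 + F*Y/3 (H(Y, F) = -5 + (Y*F)/3 = -5 + (F*Y)/3 = -5 + F*Y/3)
r(G) = sqrt(G)/6 (r(G) = sqrt(G + 0)/6 = sqrt(G)/6)
y(M) = -5 + sqrt(6)/6 + 5*M/3 (y(M) = sqrt(6)/6 + (-5 + (1/3)*5*M) = sqrt(6)/6 + (-5 + 5*M/3) = -5 + sqrt(6)/6 + 5*M/3)
y(3/(-3) + (-3 - 1*2)/3)**2 = (-5 + sqrt(6)/6 + 5*(3/(-3) + (-3 - 1*2)/3)/3)**2 = (-5 + sqrt(6)/6 + 5*(3*(-1/3) + (-3 - 2)*(1/3))/3)**2 = (-5 + sqrt(6)/6 + 5*(-1 - 5*1/3)/3)**2 = (-5 + sqrt(6)/6 + 5*(-1 - 5/3)/3)**2 = (-5 + sqrt(6)/6 + (5/3)*(-8/3))**2 = (-5 + sqrt(6)/6 - 40/9)**2 = (-85/9 + sqrt(6)/6)**2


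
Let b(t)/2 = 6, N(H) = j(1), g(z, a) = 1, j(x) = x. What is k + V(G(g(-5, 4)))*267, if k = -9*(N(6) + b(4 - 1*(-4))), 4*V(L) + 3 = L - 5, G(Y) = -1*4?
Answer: -918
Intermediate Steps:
N(H) = 1
b(t) = 12 (b(t) = 2*6 = 12)
G(Y) = -4
V(L) = -2 + L/4 (V(L) = -¾ + (L - 5)/4 = -¾ + (-5 + L)/4 = -¾ + (-5/4 + L/4) = -2 + L/4)
k = -117 (k = -9*(1 + 12) = -9*13 = -117)
k + V(G(g(-5, 4)))*267 = -117 + (-2 + (¼)*(-4))*267 = -117 + (-2 - 1)*267 = -117 - 3*267 = -117 - 801 = -918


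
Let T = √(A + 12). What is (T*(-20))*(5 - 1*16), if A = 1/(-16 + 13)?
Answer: 220*√105/3 ≈ 751.44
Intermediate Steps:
A = -⅓ (A = 1/(-3) = -⅓ ≈ -0.33333)
T = √105/3 (T = √(-⅓ + 12) = √(35/3) = √105/3 ≈ 3.4156)
(T*(-20))*(5 - 1*16) = ((√105/3)*(-20))*(5 - 1*16) = (-20*√105/3)*(5 - 16) = -20*√105/3*(-11) = 220*√105/3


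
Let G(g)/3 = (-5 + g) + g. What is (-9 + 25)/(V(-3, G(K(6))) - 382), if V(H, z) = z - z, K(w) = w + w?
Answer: -8/191 ≈ -0.041885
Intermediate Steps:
K(w) = 2*w
G(g) = -15 + 6*g (G(g) = 3*((-5 + g) + g) = 3*(-5 + 2*g) = -15 + 6*g)
V(H, z) = 0
(-9 + 25)/(V(-3, G(K(6))) - 382) = (-9 + 25)/(0 - 382) = 16/(-382) = 16*(-1/382) = -8/191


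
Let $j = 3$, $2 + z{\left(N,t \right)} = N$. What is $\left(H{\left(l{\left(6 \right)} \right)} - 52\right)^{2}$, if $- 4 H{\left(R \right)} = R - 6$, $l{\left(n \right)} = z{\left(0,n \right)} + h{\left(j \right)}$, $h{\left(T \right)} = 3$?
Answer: $\frac{41209}{16} \approx 2575.6$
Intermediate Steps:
$z{\left(N,t \right)} = -2 + N$
$l{\left(n \right)} = 1$ ($l{\left(n \right)} = \left(-2 + 0\right) + 3 = -2 + 3 = 1$)
$H{\left(R \right)} = \frac{3}{2} - \frac{R}{4}$ ($H{\left(R \right)} = - \frac{R - 6}{4} = - \frac{-6 + R}{4} = \frac{3}{2} - \frac{R}{4}$)
$\left(H{\left(l{\left(6 \right)} \right)} - 52\right)^{2} = \left(\left(\frac{3}{2} - \frac{1}{4}\right) - 52\right)^{2} = \left(\frac{5}{4} - 52\right)^{2} = \left(- \frac{203}{4}\right)^{2} = \frac{41209}{16}$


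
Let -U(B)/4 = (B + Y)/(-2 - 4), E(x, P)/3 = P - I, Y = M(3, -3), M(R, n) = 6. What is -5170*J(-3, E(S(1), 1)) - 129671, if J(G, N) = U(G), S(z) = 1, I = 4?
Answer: -140011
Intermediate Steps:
Y = 6
E(x, P) = -12 + 3*P (E(x, P) = 3*(P - 1*4) = 3*(P - 4) = 3*(-4 + P) = -12 + 3*P)
U(B) = 4 + 2*B/3 (U(B) = -4*(B + 6)/(-2 - 4) = -4*(6 + B)/(-6) = -4*(6 + B)*(-1)/6 = -4*(-1 - B/6) = 4 + 2*B/3)
J(G, N) = 4 + 2*G/3
-5170*J(-3, E(S(1), 1)) - 129671 = -5170*(4 + (⅔)*(-3)) - 129671 = -5170*(4 - 2) - 129671 = -5170*2 - 129671 = -10340 - 129671 = -140011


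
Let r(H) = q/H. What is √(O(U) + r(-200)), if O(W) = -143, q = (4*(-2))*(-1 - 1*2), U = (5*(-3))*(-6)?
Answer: I*√3578/5 ≈ 11.963*I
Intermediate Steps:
U = 90 (U = -15*(-6) = 90)
q = 24 (q = -8*(-1 - 2) = -8*(-3) = 24)
r(H) = 24/H
√(O(U) + r(-200)) = √(-143 + 24/(-200)) = √(-143 + 24*(-1/200)) = √(-143 - 3/25) = √(-3578/25) = I*√3578/5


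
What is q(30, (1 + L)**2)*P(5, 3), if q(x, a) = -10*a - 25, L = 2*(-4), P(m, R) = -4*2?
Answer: 4120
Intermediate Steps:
P(m, R) = -8
L = -8
q(x, a) = -25 - 10*a
q(30, (1 + L)**2)*P(5, 3) = (-25 - 10*(1 - 8)**2)*(-8) = (-25 - 10*(-7)**2)*(-8) = (-25 - 10*49)*(-8) = (-25 - 490)*(-8) = -515*(-8) = 4120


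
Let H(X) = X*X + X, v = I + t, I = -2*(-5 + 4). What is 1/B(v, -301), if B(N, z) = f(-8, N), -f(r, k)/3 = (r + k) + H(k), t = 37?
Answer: -1/4773 ≈ -0.00020951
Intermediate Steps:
I = 2 (I = -2*(-1) = 2)
v = 39 (v = 2 + 37 = 39)
H(X) = X + X**2 (H(X) = X**2 + X = X + X**2)
f(r, k) = -3*k - 3*r - 3*k*(1 + k) (f(r, k) = -3*((r + k) + k*(1 + k)) = -3*((k + r) + k*(1 + k)) = -3*(k + r + k*(1 + k)) = -3*k - 3*r - 3*k*(1 + k))
B(N, z) = 24 - 3*N - 3*N*(1 + N) (B(N, z) = -3*N - 3*(-8) - 3*N*(1 + N) = -3*N + 24 - 3*N*(1 + N) = 24 - 3*N - 3*N*(1 + N))
1/B(v, -301) = 1/(24 - 3*39 - 3*39*(1 + 39)) = 1/(24 - 117 - 3*39*40) = 1/(24 - 117 - 4680) = 1/(-4773) = -1/4773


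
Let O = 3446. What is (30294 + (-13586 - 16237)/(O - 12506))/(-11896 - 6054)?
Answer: -91497821/54209000 ≈ -1.6879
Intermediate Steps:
(30294 + (-13586 - 16237)/(O - 12506))/(-11896 - 6054) = (30294 + (-13586 - 16237)/(3446 - 12506))/(-11896 - 6054) = (30294 - 29823/(-9060))/(-17950) = (30294 - 29823*(-1/9060))*(-1/17950) = (30294 + 9941/3020)*(-1/17950) = (91497821/3020)*(-1/17950) = -91497821/54209000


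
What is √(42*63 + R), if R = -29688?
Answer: I*√27042 ≈ 164.44*I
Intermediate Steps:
√(42*63 + R) = √(42*63 - 29688) = √(2646 - 29688) = √(-27042) = I*√27042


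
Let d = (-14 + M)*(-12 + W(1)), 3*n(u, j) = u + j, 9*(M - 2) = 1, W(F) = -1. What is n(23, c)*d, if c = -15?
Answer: 11128/27 ≈ 412.15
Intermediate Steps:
M = 19/9 (M = 2 + (⅑)*1 = 2 + ⅑ = 19/9 ≈ 2.1111)
n(u, j) = j/3 + u/3 (n(u, j) = (u + j)/3 = (j + u)/3 = j/3 + u/3)
d = 1391/9 (d = (-14 + 19/9)*(-12 - 1) = -107/9*(-13) = 1391/9 ≈ 154.56)
n(23, c)*d = ((⅓)*(-15) + (⅓)*23)*(1391/9) = (-5 + 23/3)*(1391/9) = (8/3)*(1391/9) = 11128/27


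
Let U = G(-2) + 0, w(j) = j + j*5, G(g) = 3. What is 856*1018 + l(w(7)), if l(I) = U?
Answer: 871411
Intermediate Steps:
w(j) = 6*j (w(j) = j + 5*j = 6*j)
U = 3 (U = 3 + 0 = 3)
l(I) = 3
856*1018 + l(w(7)) = 856*1018 + 3 = 871408 + 3 = 871411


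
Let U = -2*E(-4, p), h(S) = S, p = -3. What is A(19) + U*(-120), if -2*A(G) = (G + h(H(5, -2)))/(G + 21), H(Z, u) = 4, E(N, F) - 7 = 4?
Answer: 211177/80 ≈ 2639.7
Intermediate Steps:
E(N, F) = 11 (E(N, F) = 7 + 4 = 11)
A(G) = -(4 + G)/(2*(21 + G)) (A(G) = -(G + 4)/(2*(G + 21)) = -(4 + G)/(2*(21 + G)))
U = -22 (U = -2*11 = -22)
A(19) + U*(-120) = (-4 - 1*19)/(2*(21 + 19)) - 22*(-120) = (½)*(-4 - 19)/40 + 2640 = (½)*(1/40)*(-23) + 2640 = -23/80 + 2640 = 211177/80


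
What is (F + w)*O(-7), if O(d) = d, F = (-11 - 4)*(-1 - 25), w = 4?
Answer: -2758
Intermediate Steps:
F = 390 (F = -15*(-26) = 390)
(F + w)*O(-7) = (390 + 4)*(-7) = 394*(-7) = -2758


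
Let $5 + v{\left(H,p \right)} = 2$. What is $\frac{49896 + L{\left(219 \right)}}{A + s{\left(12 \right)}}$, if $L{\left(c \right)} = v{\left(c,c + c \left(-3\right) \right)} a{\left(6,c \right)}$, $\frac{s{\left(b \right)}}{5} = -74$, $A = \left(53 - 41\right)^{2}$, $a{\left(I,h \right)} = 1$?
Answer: $- \frac{49893}{226} \approx -220.77$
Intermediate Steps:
$v{\left(H,p \right)} = -3$ ($v{\left(H,p \right)} = -5 + 2 = -3$)
$A = 144$ ($A = 12^{2} = 144$)
$s{\left(b \right)} = -370$ ($s{\left(b \right)} = 5 \left(-74\right) = -370$)
$L{\left(c \right)} = -3$ ($L{\left(c \right)} = \left(-3\right) 1 = -3$)
$\frac{49896 + L{\left(219 \right)}}{A + s{\left(12 \right)}} = \frac{49896 - 3}{144 - 370} = \frac{49893}{-226} = 49893 \left(- \frac{1}{226}\right) = - \frac{49893}{226}$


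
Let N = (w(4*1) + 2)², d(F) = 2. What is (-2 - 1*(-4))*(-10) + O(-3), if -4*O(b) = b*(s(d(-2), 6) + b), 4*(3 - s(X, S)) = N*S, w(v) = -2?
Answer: -20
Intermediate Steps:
N = 0 (N = (-2 + 2)² = 0² = 0)
s(X, S) = 3 (s(X, S) = 3 - 0*S = 3 - ¼*0 = 3 + 0 = 3)
O(b) = -b*(3 + b)/4
(-2 - 1*(-4))*(-10) + O(-3) = (-2 - 1*(-4))*(-10) - ¼*(-3)*(3 - 3) = (-2 + 4)*(-10) - ¼*(-3)*0 = 2*(-10) + 0 = -20 + 0 = -20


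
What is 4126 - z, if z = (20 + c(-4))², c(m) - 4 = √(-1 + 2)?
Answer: 3501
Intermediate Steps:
c(m) = 5 (c(m) = 4 + √(-1 + 2) = 4 + √1 = 4 + 1 = 5)
z = 625 (z = (20 + 5)² = 25² = 625)
4126 - z = 4126 - 1*625 = 4126 - 625 = 3501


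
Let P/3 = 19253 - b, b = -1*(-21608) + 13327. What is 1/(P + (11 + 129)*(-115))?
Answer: -1/63146 ≈ -1.5836e-5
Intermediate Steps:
b = 34935 (b = 21608 + 13327 = 34935)
P = -47046 (P = 3*(19253 - 1*34935) = 3*(19253 - 34935) = 3*(-15682) = -47046)
1/(P + (11 + 129)*(-115)) = 1/(-47046 + (11 + 129)*(-115)) = 1/(-47046 + 140*(-115)) = 1/(-47046 - 16100) = 1/(-63146) = -1/63146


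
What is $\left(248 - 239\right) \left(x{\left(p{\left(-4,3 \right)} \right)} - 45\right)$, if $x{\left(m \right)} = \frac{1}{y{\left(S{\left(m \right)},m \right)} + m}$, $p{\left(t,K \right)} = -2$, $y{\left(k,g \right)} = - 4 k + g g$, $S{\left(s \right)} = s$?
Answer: $- \frac{4041}{10} \approx -404.1$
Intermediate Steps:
$y{\left(k,g \right)} = g^{2} - 4 k$ ($y{\left(k,g \right)} = - 4 k + g^{2} = g^{2} - 4 k$)
$x{\left(m \right)} = \frac{1}{m^{2} - 3 m}$ ($x{\left(m \right)} = \frac{1}{\left(m^{2} - 4 m\right) + m} = \frac{1}{m^{2} - 3 m}$)
$\left(248 - 239\right) \left(x{\left(p{\left(-4,3 \right)} \right)} - 45\right) = \left(248 - 239\right) \left(\frac{1}{\left(-2\right) \left(-3 - 2\right)} - 45\right) = 9 \left(- \frac{1}{2 \left(-5\right)} - 45\right) = 9 \left(\left(- \frac{1}{2}\right) \left(- \frac{1}{5}\right) - 45\right) = 9 \left(\frac{1}{10} - 45\right) = 9 \left(- \frac{449}{10}\right) = - \frac{4041}{10}$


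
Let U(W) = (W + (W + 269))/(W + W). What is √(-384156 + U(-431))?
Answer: I*√285444299698/862 ≈ 619.8*I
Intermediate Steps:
U(W) = (269 + 2*W)/(2*W) (U(W) = (W + (269 + W))/((2*W)) = (269 + 2*W)*(1/(2*W)) = (269 + 2*W)/(2*W))
√(-384156 + U(-431)) = √(-384156 + (269/2 - 431)/(-431)) = √(-384156 - 1/431*(-593/2)) = √(-384156 + 593/862) = √(-331141879/862) = I*√285444299698/862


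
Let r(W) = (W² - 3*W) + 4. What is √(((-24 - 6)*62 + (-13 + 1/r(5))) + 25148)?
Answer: √4561914/14 ≈ 152.56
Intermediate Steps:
r(W) = 4 + W² - 3*W
√(((-24 - 6)*62 + (-13 + 1/r(5))) + 25148) = √(((-24 - 6)*62 + (-13 + 1/(4 + 5² - 3*5))) + 25148) = √((-30*62 + (-13 + 1/(4 + 25 - 15))) + 25148) = √((-1860 + (-13 + 1/14)) + 25148) = √((-1860 - 181/14) + 25148) = √(-26221/14 + 25148) = √(325851/14) = √4561914/14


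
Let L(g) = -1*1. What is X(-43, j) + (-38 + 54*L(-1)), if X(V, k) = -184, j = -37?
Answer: -276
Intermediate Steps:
L(g) = -1
X(-43, j) + (-38 + 54*L(-1)) = -184 + (-38 + 54*(-1)) = -184 + (-38 - 54) = -184 - 92 = -276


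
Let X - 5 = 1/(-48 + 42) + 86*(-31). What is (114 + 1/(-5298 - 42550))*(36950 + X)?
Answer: 1122205828843/287088 ≈ 3.9089e+6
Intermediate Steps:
X = -15967/6 (X = 5 + (1/(-48 + 42) + 86*(-31)) = 5 + (1/(-6) - 2666) = 5 + (-⅙ - 2666) = 5 - 15997/6 = -15967/6 ≈ -2661.2)
(114 + 1/(-5298 - 42550))*(36950 + X) = (114 + 1/(-5298 - 42550))*(36950 - 15967/6) = (114 + 1/(-47848))*(205733/6) = (114 - 1/47848)*(205733/6) = (5454671/47848)*(205733/6) = 1122205828843/287088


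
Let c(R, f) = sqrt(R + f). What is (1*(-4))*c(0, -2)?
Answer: -4*I*sqrt(2) ≈ -5.6569*I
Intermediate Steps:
(1*(-4))*c(0, -2) = (1*(-4))*sqrt(0 - 2) = -4*I*sqrt(2)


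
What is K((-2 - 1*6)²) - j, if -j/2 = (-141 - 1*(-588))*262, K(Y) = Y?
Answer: 234292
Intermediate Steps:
j = -234228 (j = -2*(-141 - 1*(-588))*262 = -2*(-141 + 588)*262 = -894*262 = -2*117114 = -234228)
K((-2 - 1*6)²) - j = (-2 - 1*6)² - 1*(-234228) = (-2 - 6)² + 234228 = (-8)² + 234228 = 64 + 234228 = 234292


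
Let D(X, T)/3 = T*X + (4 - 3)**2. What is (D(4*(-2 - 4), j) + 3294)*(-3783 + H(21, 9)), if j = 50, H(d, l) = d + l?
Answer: 1137159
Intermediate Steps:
D(X, T) = 3 + 3*T*X (D(X, T) = 3*(T*X + (4 - 3)**2) = 3*(T*X + 1**2) = 3*(T*X + 1) = 3*(1 + T*X) = 3 + 3*T*X)
(D(4*(-2 - 4), j) + 3294)*(-3783 + H(21, 9)) = ((3 + 3*50*(4*(-2 - 4))) + 3294)*(-3783 + (21 + 9)) = ((3 + 3*50*(4*(-6))) + 3294)*(-3783 + 30) = ((3 + 3*50*(-24)) + 3294)*(-3753) = ((3 - 3600) + 3294)*(-3753) = (-3597 + 3294)*(-3753) = -303*(-3753) = 1137159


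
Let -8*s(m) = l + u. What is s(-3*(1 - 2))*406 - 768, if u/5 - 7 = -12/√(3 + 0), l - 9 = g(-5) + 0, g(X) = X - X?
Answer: -3001 + 1015*√3 ≈ -1243.0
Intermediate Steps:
g(X) = 0
l = 9 (l = 9 + (0 + 0) = 9 + 0 = 9)
u = 35 - 20*√3 (u = 35 + 5*(-12/√(3 + 0)) = 35 + 5*(-12*√3/3) = 35 + 5*(-4*√3) = 35 - 20*√3 ≈ 0.35898)
s(m) = -11/2 + 5*√3/2 (s(m) = -(9 + (35 - 20*√3))/8 = -(44 - 20*√3)/8 = -11/2 + 5*√3/2)
s(-3*(1 - 2))*406 - 768 = (-11/2 + 5*√3/2)*406 - 768 = (-2233 + 1015*√3) - 768 = -3001 + 1015*√3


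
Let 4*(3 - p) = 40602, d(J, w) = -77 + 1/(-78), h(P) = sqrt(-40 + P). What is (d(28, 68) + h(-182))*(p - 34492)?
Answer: 536298953/156 - 89279*I*sqrt(222)/2 ≈ 3.4378e+6 - 6.6511e+5*I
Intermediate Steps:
d(J, w) = -6007/78 (d(J, w) = -77 - 1/78 = -6007/78)
p = -20295/2 (p = 3 - 1/4*40602 = 3 - 20301/2 = -20295/2 ≈ -10148.)
(d(28, 68) + h(-182))*(p - 34492) = (-6007/78 + sqrt(-40 - 182))*(-20295/2 - 34492) = (-6007/78 + sqrt(-222))*(-89279/2) = (-6007/78 + I*sqrt(222))*(-89279/2) = 536298953/156 - 89279*I*sqrt(222)/2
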